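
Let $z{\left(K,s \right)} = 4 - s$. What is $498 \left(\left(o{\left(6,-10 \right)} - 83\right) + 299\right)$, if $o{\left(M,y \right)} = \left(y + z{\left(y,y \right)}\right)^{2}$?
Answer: $115536$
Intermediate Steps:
$o{\left(M,y \right)} = 16$ ($o{\left(M,y \right)} = \left(y - \left(-4 + y\right)\right)^{2} = 4^{2} = 16$)
$498 \left(\left(o{\left(6,-10 \right)} - 83\right) + 299\right) = 498 \left(\left(16 - 83\right) + 299\right) = 498 \left(-67 + 299\right) = 498 \cdot 232 = 115536$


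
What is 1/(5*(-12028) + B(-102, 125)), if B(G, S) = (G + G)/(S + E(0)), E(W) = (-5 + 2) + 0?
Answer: -61/3668642 ≈ -1.6627e-5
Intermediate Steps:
E(W) = -3 (E(W) = -3 + 0 = -3)
B(G, S) = 2*G/(-3 + S) (B(G, S) = (G + G)/(S - 3) = (2*G)/(-3 + S) = 2*G/(-3 + S))
1/(5*(-12028) + B(-102, 125)) = 1/(5*(-12028) + 2*(-102)/(-3 + 125)) = 1/(-60140 + 2*(-102)/122) = 1/(-60140 + 2*(-102)*(1/122)) = 1/(-60140 - 102/61) = 1/(-3668642/61) = -61/3668642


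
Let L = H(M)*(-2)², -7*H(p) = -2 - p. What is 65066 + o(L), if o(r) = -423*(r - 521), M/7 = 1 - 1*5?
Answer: 2042135/7 ≈ 2.9173e+5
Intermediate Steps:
M = -28 (M = 7*(1 - 1*5) = 7*(1 - 5) = 7*(-4) = -28)
H(p) = 2/7 + p/7 (H(p) = -(-2 - p)/7 = 2/7 + p/7)
L = -104/7 (L = (2/7 + (⅐)*(-28))*(-2)² = (2/7 - 4)*4 = -26/7*4 = -104/7 ≈ -14.857)
o(r) = 220383 - 423*r (o(r) = -423*(-521 + r) = 220383 - 423*r)
65066 + o(L) = 65066 + (220383 - 423*(-104/7)) = 65066 + (220383 + 43992/7) = 65066 + 1586673/7 = 2042135/7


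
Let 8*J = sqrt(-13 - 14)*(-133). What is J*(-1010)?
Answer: 201495*I*sqrt(3)/4 ≈ 87250.0*I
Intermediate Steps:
J = -399*I*sqrt(3)/8 (J = (sqrt(-13 - 14)*(-133))/8 = (sqrt(-27)*(-133))/8 = ((3*I*sqrt(3))*(-133))/8 = (-399*I*sqrt(3))/8 = -399*I*sqrt(3)/8 ≈ -86.386*I)
J*(-1010) = -399*I*sqrt(3)/8*(-1010) = 201495*I*sqrt(3)/4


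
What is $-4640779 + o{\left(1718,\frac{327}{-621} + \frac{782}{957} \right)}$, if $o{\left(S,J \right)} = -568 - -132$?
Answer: $-4641215$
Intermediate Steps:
$o{\left(S,J \right)} = -436$ ($o{\left(S,J \right)} = -568 + 132 = -436$)
$-4640779 + o{\left(1718,\frac{327}{-621} + \frac{782}{957} \right)} = -4640779 - 436 = -4641215$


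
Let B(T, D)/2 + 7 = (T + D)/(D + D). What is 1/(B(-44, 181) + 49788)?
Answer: 181/9009231 ≈ 2.0090e-5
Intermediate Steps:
B(T, D) = -14 + (D + T)/D (B(T, D) = -14 + 2*((T + D)/(D + D)) = -14 + 2*((D + T)/((2*D))) = -14 + 2*((D + T)*(1/(2*D))) = -14 + 2*((D + T)/(2*D)) = -14 + (D + T)/D)
1/(B(-44, 181) + 49788) = 1/((-13 - 44/181) + 49788) = 1/(-2397/181 + 49788) = 1/(9009231/181) = 181/9009231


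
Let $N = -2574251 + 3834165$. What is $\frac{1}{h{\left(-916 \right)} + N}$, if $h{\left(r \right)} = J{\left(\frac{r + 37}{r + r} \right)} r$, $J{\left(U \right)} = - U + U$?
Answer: $\frac{1}{1259914} \approx 7.9371 \cdot 10^{-7}$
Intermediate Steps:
$N = 1259914$
$J{\left(U \right)} = 0$
$h{\left(r \right)} = 0$ ($h{\left(r \right)} = 0 r = 0$)
$\frac{1}{h{\left(-916 \right)} + N} = \frac{1}{0 + 1259914} = \frac{1}{1259914}$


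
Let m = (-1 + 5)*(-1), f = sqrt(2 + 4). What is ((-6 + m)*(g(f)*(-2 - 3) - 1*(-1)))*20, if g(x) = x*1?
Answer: -200 + 1000*sqrt(6) ≈ 2249.5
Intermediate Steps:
f = sqrt(6) ≈ 2.4495
g(x) = x
m = -4 (m = 4*(-1) = -4)
((-6 + m)*(g(f)*(-2 - 3) - 1*(-1)))*20 = ((-6 - 4)*(sqrt(6)*(-2 - 3) - 1*(-1)))*20 = -10*(sqrt(6)*(-5) + 1)*20 = -10*(-5*sqrt(6) + 1)*20 = -10*(1 - 5*sqrt(6))*20 = (-10 + 50*sqrt(6))*20 = -200 + 1000*sqrt(6)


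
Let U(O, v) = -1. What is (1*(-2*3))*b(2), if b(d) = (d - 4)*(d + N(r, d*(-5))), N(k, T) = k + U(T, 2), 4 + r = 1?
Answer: -24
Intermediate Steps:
r = -3 (r = -4 + 1 = -3)
N(k, T) = -1 + k (N(k, T) = k - 1 = -1 + k)
b(d) = (-4 + d)² (b(d) = (d - 4)*(d + (-1 - 3)) = (-4 + d)*(d - 4) = (-4 + d)*(-4 + d) = (-4 + d)²)
(1*(-2*3))*b(2) = (1*(-2*3))*(16 + 2² - 8*2) = (1*(-6))*(16 + 4 - 16) = -6*4 = -24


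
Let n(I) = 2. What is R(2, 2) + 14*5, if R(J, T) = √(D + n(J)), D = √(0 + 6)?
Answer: 70 + √(2 + √6) ≈ 72.109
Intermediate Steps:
D = √6 ≈ 2.4495
R(J, T) = √(2 + √6) (R(J, T) = √(√6 + 2) = √(2 + √6))
R(2, 2) + 14*5 = √(2 + √6) + 14*5 = √(2 + √6) + 70 = 70 + √(2 + √6)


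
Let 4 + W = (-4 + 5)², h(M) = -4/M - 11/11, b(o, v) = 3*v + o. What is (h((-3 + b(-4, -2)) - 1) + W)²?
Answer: 676/49 ≈ 13.796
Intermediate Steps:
b(o, v) = o + 3*v
h(M) = -1 - 4/M (h(M) = -4/M - 11*1/11 = -4/M - 1 = -1 - 4/M)
W = -3 (W = -4 + (-4 + 5)² = -4 + 1² = -4 + 1 = -3)
(h((-3 + b(-4, -2)) - 1) + W)² = ((-4 - ((-3 + (-4 + 3*(-2))) - 1))/((-3 + (-4 + 3*(-2))) - 1) - 3)² = ((-4 - ((-3 + (-4 - 6)) - 1))/((-3 + (-4 - 6)) - 1) - 3)² = ((-4 - ((-3 - 10) - 1))/((-3 - 10) - 1) - 3)² = ((-4 - (-13 - 1))/(-13 - 1) - 3)² = ((-4 - 1*(-14))/(-14) - 3)² = (-(-4 + 14)/14 - 3)² = (-1/14*10 - 3)² = (-5/7 - 3)² = (-26/7)² = 676/49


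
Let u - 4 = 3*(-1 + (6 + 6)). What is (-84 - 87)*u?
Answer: -6327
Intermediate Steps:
u = 37 (u = 4 + 3*(-1 + (6 + 6)) = 4 + 3*(-1 + 12) = 4 + 3*11 = 4 + 33 = 37)
(-84 - 87)*u = (-84 - 87)*37 = -171*37 = -6327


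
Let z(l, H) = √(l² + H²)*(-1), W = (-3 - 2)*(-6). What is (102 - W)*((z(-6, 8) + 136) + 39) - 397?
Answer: 11483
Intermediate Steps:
W = 30 (W = -5*(-6) = 30)
z(l, H) = -√(H² + l²) (z(l, H) = √(H² + l²)*(-1) = -√(H² + l²))
(102 - W)*((z(-6, 8) + 136) + 39) - 397 = (102 - 1*30)*((-√(8² + (-6)²) + 136) + 39) - 397 = (102 - 30)*((-√(64 + 36) + 136) + 39) - 397 = 72*((-√100 + 136) + 39) - 397 = 72*((-1*10 + 136) + 39) - 397 = 72*((-10 + 136) + 39) - 397 = 72*(126 + 39) - 397 = 72*165 - 397 = 11880 - 397 = 11483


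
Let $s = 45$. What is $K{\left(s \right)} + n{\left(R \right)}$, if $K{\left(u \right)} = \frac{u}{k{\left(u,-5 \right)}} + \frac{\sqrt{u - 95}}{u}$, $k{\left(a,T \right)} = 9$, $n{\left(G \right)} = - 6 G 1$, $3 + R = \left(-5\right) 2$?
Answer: $83 + \frac{i \sqrt{2}}{9} \approx 83.0 + 0.15713 i$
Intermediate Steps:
$R = -13$ ($R = -3 - 10 = -13$)
$n{\left(G \right)} = - 6 G$
$K{\left(u \right)} = \frac{u}{9} + \frac{\sqrt{-95 + u}}{u}$ ($K{\left(u \right)} = \frac{u}{9} + \frac{\sqrt{u - 95}}{u} = u \frac{1}{9} + \frac{\sqrt{-95 + u}}{u} = \frac{u}{9} + \frac{\sqrt{-95 + u}}{u}$)
$K{\left(s \right)} + n{\left(R \right)} = \left(\frac{1}{9} \cdot 45 + \frac{\sqrt{-95 + 45}}{45}\right) - -78 = \left(5 + \frac{\sqrt{-50}}{45}\right) + 78 = \left(5 + \frac{5 i \sqrt{2}}{45}\right) + 78 = \left(5 + \frac{i \sqrt{2}}{9}\right) + 78 = 83 + \frac{i \sqrt{2}}{9}$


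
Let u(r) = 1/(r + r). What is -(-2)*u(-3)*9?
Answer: -3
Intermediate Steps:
u(r) = 1/(2*r)
-(-2)*u(-3)*9 = -(-2)*(½)/(-3)*9 = -(-2)*(½)*(-⅓)*9 = -(-2)*(-1)/6*9 = -2*⅙*9 = -⅓*9 = -3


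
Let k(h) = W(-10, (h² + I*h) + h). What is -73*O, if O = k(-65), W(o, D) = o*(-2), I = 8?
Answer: -1460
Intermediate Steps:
W(o, D) = -2*o
k(h) = 20 (k(h) = -2*(-10) = 20)
O = 20
-73*O = -73*20 = -1460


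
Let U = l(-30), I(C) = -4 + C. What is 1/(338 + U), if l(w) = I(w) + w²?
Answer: 1/1204 ≈ 0.00083056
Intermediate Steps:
l(w) = -4 + w + w² (l(w) = (-4 + w) + w² = -4 + w + w²)
U = 866 (U = -4 - 30 + (-30)² = -4 - 30 + 900 = 866)
1/(338 + U) = 1/(338 + 866) = 1/1204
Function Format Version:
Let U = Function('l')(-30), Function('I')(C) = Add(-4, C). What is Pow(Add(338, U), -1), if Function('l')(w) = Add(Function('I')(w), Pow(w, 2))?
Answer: Rational(1, 1204) ≈ 0.00083056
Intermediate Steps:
Function('l')(w) = Add(-4, w, Pow(w, 2)) (Function('l')(w) = Add(Add(-4, w), Pow(w, 2)) = Add(-4, w, Pow(w, 2)))
U = 866 (U = Add(-4, -30, Pow(-30, 2)) = Add(-4, -30, 900) = 866)
Pow(Add(338, U), -1) = Pow(Add(338, 866), -1) = Pow(1204, -1) = Rational(1, 1204)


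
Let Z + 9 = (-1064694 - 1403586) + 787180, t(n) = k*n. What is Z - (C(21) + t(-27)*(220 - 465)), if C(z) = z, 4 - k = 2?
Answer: -1694360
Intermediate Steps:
k = 2 (k = 4 - 1*2 = 4 - 2 = 2)
t(n) = 2*n
Z = -1681109 (Z = -9 + ((-1064694 - 1403586) + 787180) = -9 + (-2468280 + 787180) = -9 - 1681100 = -1681109)
Z - (C(21) + t(-27)*(220 - 465)) = -1681109 - (21 + (2*(-27))*(220 - 465)) = -1681109 - (21 - 54*(-245)) = -1681109 - (21 + 13230) = -1681109 - 1*13251 = -1681109 - 13251 = -1694360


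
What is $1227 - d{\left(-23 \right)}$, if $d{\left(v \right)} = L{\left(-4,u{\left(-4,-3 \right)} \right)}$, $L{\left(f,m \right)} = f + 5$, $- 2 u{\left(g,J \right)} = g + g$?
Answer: $1226$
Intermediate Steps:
$u{\left(g,J \right)} = - g$ ($u{\left(g,J \right)} = - \frac{g + g}{2} = - \frac{2 g}{2} = - g$)
$L{\left(f,m \right)} = 5 + f$
$d{\left(v \right)} = 1$ ($d{\left(v \right)} = 5 - 4 = 1$)
$1227 - d{\left(-23 \right)} = 1227 - 1 = 1226$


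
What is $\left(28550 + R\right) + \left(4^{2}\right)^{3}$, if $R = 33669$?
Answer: $66315$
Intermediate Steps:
$\left(28550 + R\right) + \left(4^{2}\right)^{3} = \left(28550 + 33669\right) + \left(4^{2}\right)^{3} = 62219 + 16^{3} = 62219 + 4096 = 66315$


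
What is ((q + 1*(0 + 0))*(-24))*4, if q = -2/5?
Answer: 192/5 ≈ 38.400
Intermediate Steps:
q = -2/5 (q = -2*1/5 = -2/5 ≈ -0.40000)
((q + 1*(0 + 0))*(-24))*4 = ((-2/5 + 1*(0 + 0))*(-24))*4 = ((-2/5 + 1*0)*(-24))*4 = ((-2/5 + 0)*(-24))*4 = -2/5*(-24)*4 = (48/5)*4 = 192/5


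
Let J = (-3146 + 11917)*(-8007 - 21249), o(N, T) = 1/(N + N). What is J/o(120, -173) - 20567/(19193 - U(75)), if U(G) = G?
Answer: -1177382990508887/19118 ≈ -6.1585e+10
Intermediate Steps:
o(N, T) = 1/(2*N)
J = -256604376 (J = 8771*(-29256) = -256604376)
J/o(120, -173) - 20567/(19193 - U(75)) = -256604376/((1/2)/120) - 20567/(19193 - 1*75) = -256604376/((1/2)*(1/120)) - 20567/(19193 - 75) = -256604376/1/240 - 20567/19118 = -256604376*240 - 20567*1/19118 = -61585050240 - 20567/19118 = -1177382990508887/19118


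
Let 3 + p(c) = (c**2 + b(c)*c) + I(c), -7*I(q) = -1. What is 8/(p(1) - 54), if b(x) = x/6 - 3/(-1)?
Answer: -336/2213 ≈ -0.15183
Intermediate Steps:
I(q) = 1/7 (I(q) = -1/7*(-1) = 1/7)
b(x) = 3 + x/6 (b(x) = x*(1/6) - 3*(-1) = x/6 + 3 = 3 + x/6)
p(c) = -20/7 + c**2 + c*(3 + c/6) (p(c) = -3 + ((c**2 + (3 + c/6)*c) + 1/7) = -3 + ((c**2 + c*(3 + c/6)) + 1/7) = -3 + (1/7 + c**2 + c*(3 + c/6)) = -20/7 + c**2 + c*(3 + c/6))
8/(p(1) - 54) = 8/((-20/7 + 3*1 + (7/6)*1**2) - 54) = 8/((-20/7 + 3 + (7/6)*1) - 54) = 8/((-20/7 + 3 + 7/6) - 54) = 8/(55/42 - 54) = 8/(-2213/42) = 8*(-42/2213) = -336/2213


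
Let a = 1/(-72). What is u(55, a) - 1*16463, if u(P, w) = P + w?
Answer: -1181377/72 ≈ -16408.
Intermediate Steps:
a = -1/72 ≈ -0.013889
u(55, a) - 1*16463 = (55 - 1/72) - 1*16463 = 3959/72 - 16463 = -1181377/72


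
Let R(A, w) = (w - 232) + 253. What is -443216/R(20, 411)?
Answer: -27701/27 ≈ -1026.0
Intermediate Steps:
R(A, w) = 21 + w (R(A, w) = (-232 + w) + 253 = 21 + w)
-443216/R(20, 411) = -443216/(21 + 411) = -443216/432 = -443216*1/432 = -27701/27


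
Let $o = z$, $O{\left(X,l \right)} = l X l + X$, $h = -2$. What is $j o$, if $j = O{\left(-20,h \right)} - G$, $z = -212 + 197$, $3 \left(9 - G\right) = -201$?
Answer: $2640$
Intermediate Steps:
$G = 76$ ($G = 9 - -67 = 9 + 67 = 76$)
$O{\left(X,l \right)} = X + X l^{2}$ ($O{\left(X,l \right)} = X l l + X = X l^{2} + X = X + X l^{2}$)
$z = -15$
$j = -176$ ($j = - 20 \left(1 + \left(-2\right)^{2}\right) - 76 = - 20 \left(1 + 4\right) - 76 = \left(-20\right) 5 - 76 = -100 - 76 = -176$)
$o = -15$
$j o = \left(-176\right) \left(-15\right) = 2640$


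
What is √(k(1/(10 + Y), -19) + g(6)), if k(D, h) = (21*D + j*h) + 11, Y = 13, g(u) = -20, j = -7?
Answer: 13*√391/23 ≈ 11.176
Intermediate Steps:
k(D, h) = 11 - 7*h + 21*D (k(D, h) = (21*D - 7*h) + 11 = (-7*h + 21*D) + 11 = 11 - 7*h + 21*D)
√(k(1/(10 + Y), -19) + g(6)) = √((11 - 7*(-19) + 21/(10 + 13)) - 20) = √((11 + 133 + 21/23) - 20) = √(3333/23 - 20) = √(2873/23) = 13*√391/23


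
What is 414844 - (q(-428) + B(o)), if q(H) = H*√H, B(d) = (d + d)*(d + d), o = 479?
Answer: -502920 + 856*I*√107 ≈ -5.0292e+5 + 8854.5*I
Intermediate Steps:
B(d) = 4*d² (B(d) = (2*d)*(2*d) = 4*d²)
q(H) = H^(3/2)
414844 - (q(-428) + B(o)) = 414844 - ((-428)^(3/2) + 4*479²) = 414844 - (-856*I*√107 + 4*229441) = 414844 - (-856*I*√107 + 917764) = 414844 - (917764 - 856*I*√107) = 414844 + (-917764 + 856*I*√107) = -502920 + 856*I*√107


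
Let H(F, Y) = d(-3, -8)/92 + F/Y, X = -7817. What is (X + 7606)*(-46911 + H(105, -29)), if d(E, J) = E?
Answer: 26410510245/2668 ≈ 9.8990e+6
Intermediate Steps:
H(F, Y) = -3/92 + F/Y
(X + 7606)*(-46911 + H(105, -29)) = (-7817 + 7606)*(-46911 + (-3/92 + 105/(-29))) = -211*(-46911 + (-3/92 + 105*(-1/29))) = -211*(-46911 + (-3/92 - 105/29)) = -211*(-46911 - 9747/2668) = -211*(-125168295/2668) = 26410510245/2668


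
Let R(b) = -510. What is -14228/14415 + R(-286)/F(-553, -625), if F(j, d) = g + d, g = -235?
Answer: -488443/1239690 ≈ -0.39400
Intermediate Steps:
F(j, d) = -235 + d
-14228/14415 + R(-286)/F(-553, -625) = -14228/14415 - 510/(-235 - 625) = -14228*1/14415 - 510/(-860) = -14228/14415 - 510*(-1/860) = -14228/14415 + 51/86 = -488443/1239690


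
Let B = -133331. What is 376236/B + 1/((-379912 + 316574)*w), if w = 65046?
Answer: -12810318237179/4539737135028 ≈ -2.8218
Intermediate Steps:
376236/B + 1/((-379912 + 316574)*w) = 376236/(-133331) + 1/((-379912 + 316574)*65046) = 376236*(-1/133331) + (1/65046)/(-63338) = -376236/133331 - 1/63338*1/65046 = -376236/133331 - 1/4119883548 = -12810318237179/4539737135028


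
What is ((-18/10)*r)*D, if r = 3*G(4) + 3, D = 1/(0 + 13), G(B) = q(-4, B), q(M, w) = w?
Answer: -27/13 ≈ -2.0769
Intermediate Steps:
G(B) = B
D = 1/13 ≈ 0.076923
r = 15 (r = 3*4 + 3 = 12 + 3 = 15)
((-18/10)*r)*D = (-18/10*15)*(1/13) = (-18*1/10*15)*(1/13) = -9/5*15*(1/13) = -27*1/13 = -27/13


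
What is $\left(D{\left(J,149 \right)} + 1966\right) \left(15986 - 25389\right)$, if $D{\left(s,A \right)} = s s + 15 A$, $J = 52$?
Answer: $-64927715$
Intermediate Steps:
$D{\left(s,A \right)} = s^{2} + 15 A$
$\left(D{\left(J,149 \right)} + 1966\right) \left(15986 - 25389\right) = \left(\left(52^{2} + 15 \cdot 149\right) + 1966\right) \left(15986 - 25389\right) = \left(\left(2704 + 2235\right) + 1966\right) \left(-9403\right) = \left(4939 + 1966\right) \left(-9403\right) = 6905 \left(-9403\right) = -64927715$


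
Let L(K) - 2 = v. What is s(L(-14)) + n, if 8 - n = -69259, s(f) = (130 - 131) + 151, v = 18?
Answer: 69417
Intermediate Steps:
L(K) = 20 (L(K) = 2 + 18 = 20)
s(f) = 150 (s(f) = -1 + 151 = 150)
n = 69267 (n = 8 - 1*(-69259) = 8 + 69259 = 69267)
s(L(-14)) + n = 150 + 69267 = 69417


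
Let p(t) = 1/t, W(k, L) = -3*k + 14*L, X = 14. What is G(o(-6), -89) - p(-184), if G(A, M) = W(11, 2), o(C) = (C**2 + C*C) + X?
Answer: -919/184 ≈ -4.9946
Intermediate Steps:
o(C) = 14 + 2*C**2 (o(C) = (C**2 + C*C) + 14 = (C**2 + C**2) + 14 = 2*C**2 + 14 = 14 + 2*C**2)
G(A, M) = -5 (G(A, M) = -3*11 + 14*2 = -33 + 28 = -5)
G(o(-6), -89) - p(-184) = -5 - 1/(-184) = -5 - 1*(-1/184) = -5 + 1/184 = -919/184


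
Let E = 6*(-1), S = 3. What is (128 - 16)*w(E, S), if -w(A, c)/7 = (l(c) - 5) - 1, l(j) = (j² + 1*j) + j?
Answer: -7056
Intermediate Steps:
l(j) = j² + 2*j (l(j) = (j² + j) + j = (j + j²) + j = j² + 2*j)
E = -6
w(A, c) = 42 - 7*c*(2 + c) (w(A, c) = -7*((c*(2 + c) - 5) - 1) = -7*((-5 + c*(2 + c)) - 1) = -7*(-6 + c*(2 + c)) = 42 - 7*c*(2 + c))
(128 - 16)*w(E, S) = (128 - 16)*(42 - 7*3*(2 + 3)) = 112*(42 - 7*3*5) = 112*(42 - 105) = 112*(-63) = -7056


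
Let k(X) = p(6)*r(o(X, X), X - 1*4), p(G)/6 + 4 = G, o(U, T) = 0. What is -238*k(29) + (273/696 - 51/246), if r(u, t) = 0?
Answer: 1759/9512 ≈ 0.18492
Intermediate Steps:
p(G) = -24 + 6*G
k(X) = 0 (k(X) = (-24 + 6*6)*0 = (-24 + 36)*0 = 12*0 = 0)
-238*k(29) + (273/696 - 51/246) = -238*0 + (273/696 - 51/246) = 0 + (273*(1/696) - 51*1/246) = 0 + (91/232 - 17/82) = 0 + 1759/9512 = 1759/9512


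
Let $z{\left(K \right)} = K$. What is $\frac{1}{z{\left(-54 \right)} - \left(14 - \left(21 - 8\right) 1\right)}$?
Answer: $- \frac{1}{55} \approx -0.018182$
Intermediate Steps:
$\frac{1}{z{\left(-54 \right)} - \left(14 - \left(21 - 8\right) 1\right)} = \frac{1}{-54 - \left(14 - \left(21 - 8\right) 1\right)} = \frac{1}{-54 + \left(13 \cdot 1 - 14\right)} = \frac{1}{-54 + \left(13 - 14\right)} = \frac{1}{-54 - 1} = \frac{1}{-55} = - \frac{1}{55}$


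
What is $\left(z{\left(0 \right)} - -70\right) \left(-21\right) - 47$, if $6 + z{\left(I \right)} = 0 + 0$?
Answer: $-1391$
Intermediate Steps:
$z{\left(I \right)} = -6$ ($z{\left(I \right)} = -6 + \left(0 + 0\right) = -6 + 0 = -6$)
$\left(z{\left(0 \right)} - -70\right) \left(-21\right) - 47 = \left(-6 - -70\right) \left(-21\right) - 47 = \left(-6 + 70\right) \left(-21\right) - 47 = 64 \left(-21\right) - 47 = -1344 - 47 = -1391$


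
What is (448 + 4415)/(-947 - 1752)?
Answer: -4863/2699 ≈ -1.8018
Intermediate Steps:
(448 + 4415)/(-947 - 1752) = 4863/(-2699) = 4863*(-1/2699) = -4863/2699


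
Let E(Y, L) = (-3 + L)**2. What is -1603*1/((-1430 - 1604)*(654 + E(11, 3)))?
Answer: 1603/1984236 ≈ 0.00080787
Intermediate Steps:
-1603*1/((-1430 - 1604)*(654 + E(11, 3))) = -1603*1/((-1430 - 1604)*(654 + (-3 + 3)**2)) = -1603*(-1/(3034*(654 + 0**2))) = -1603*(-1/(3034*(654 + 0))) = -1603/((-3034*654)) = -1603/(-1984236) = -1603*(-1/1984236) = 1603/1984236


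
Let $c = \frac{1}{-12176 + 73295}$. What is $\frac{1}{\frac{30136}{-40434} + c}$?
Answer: $- \frac{411880941}{306973625} \approx -1.3417$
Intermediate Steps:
$c = \frac{1}{61119} \approx 1.6362 \cdot 10^{-5}$
$\frac{1}{\frac{30136}{-40434} + c} = \frac{1}{\frac{30136}{-40434} + \frac{1}{61119}} = \frac{1}{30136 \left(- \frac{1}{40434}\right) + \frac{1}{61119}} = \frac{1}{- \frac{15068}{20217} + \frac{1}{61119}} = \frac{1}{- \frac{306973625}{411880941}} = - \frac{411880941}{306973625}$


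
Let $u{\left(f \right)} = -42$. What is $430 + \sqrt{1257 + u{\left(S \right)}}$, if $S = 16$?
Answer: $430 + 9 \sqrt{15} \approx 464.86$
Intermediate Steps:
$430 + \sqrt{1257 + u{\left(S \right)}} = 430 + \sqrt{1257 - 42} = 430 + \sqrt{1215} = 430 + 9 \sqrt{15}$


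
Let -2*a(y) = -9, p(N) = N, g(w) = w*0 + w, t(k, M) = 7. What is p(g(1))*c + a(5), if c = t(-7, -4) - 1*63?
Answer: -103/2 ≈ -51.500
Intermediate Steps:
g(w) = w (g(w) = 0 + w = w)
a(y) = 9/2 (a(y) = -1/2*(-9) = 9/2)
c = -56 (c = 7 - 1*63 = 7 - 63 = -56)
p(g(1))*c + a(5) = 1*(-56) + 9/2 = -56 + 9/2 = -103/2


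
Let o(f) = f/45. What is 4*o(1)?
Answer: 4/45 ≈ 0.088889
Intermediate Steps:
o(f) = f/45 (o(f) = f*(1/45) = f/45)
4*o(1) = 4*((1/45)*1) = 4*(1/45) = 4/45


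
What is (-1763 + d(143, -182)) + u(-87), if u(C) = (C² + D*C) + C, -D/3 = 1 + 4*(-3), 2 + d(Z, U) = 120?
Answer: 2966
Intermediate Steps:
d(Z, U) = 118 (d(Z, U) = -2 + 120 = 118)
D = 33 (D = -3*(1 + 4*(-3)) = -3*(1 - 12) = -3*(-11) = 33)
u(C) = C² + 34*C (u(C) = (C² + 33*C) + C = C² + 34*C)
(-1763 + d(143, -182)) + u(-87) = (-1763 + 118) - 87*(34 - 87) = -1645 - 87*(-53) = -1645 + 4611 = 2966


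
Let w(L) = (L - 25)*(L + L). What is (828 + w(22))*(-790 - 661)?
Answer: -1009896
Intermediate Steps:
w(L) = 2*L*(-25 + L) (w(L) = (-25 + L)*(2*L) = 2*L*(-25 + L))
(828 + w(22))*(-790 - 661) = (828 + 2*22*(-25 + 22))*(-790 - 661) = (828 + 2*22*(-3))*(-1451) = (828 - 132)*(-1451) = 696*(-1451) = -1009896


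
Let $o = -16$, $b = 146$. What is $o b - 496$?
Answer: $-2832$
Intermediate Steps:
$o b - 496 = \left(-16\right) 146 - 496 = -2336 - 496 = -2832$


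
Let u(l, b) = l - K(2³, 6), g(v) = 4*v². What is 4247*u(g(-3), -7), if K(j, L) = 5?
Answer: 131657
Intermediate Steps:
u(l, b) = -5 + l (u(l, b) = l - 1*5 = l - 5 = -5 + l)
4247*u(g(-3), -7) = 4247*(-5 + 4*(-3)²) = 4247*(-5 + 4*9) = 4247*(-5 + 36) = 4247*31 = 131657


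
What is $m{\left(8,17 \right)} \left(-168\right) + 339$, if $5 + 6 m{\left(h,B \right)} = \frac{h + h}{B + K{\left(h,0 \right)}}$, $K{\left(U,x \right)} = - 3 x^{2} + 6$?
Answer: $\frac{10569}{23} \approx 459.52$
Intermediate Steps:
$K{\left(U,x \right)} = 6 - 3 x^{2}$
$m{\left(h,B \right)} = - \frac{5}{6} + \frac{h}{3 \left(6 + B\right)}$ ($m{\left(h,B \right)} = - \frac{5}{6} + \frac{\left(h + h\right) \frac{1}{B + \left(6 - 3 \cdot 0^{2}\right)}}{6} = - \frac{5}{6} + \frac{2 h \frac{1}{B + \left(6 - 0\right)}}{6} = - \frac{5}{6} + \frac{2 h \frac{1}{B + \left(6 + 0\right)}}{6} = - \frac{5}{6} + \frac{2 h \frac{1}{B + 6}}{6} = - \frac{5}{6} + \frac{2 h \frac{1}{6 + B}}{6} = - \frac{5}{6} + \frac{h}{3 \left(6 + B\right)}$)
$m{\left(8,17 \right)} \left(-168\right) + 339 = \frac{-30 - 85 + 2 \cdot 8}{6 \left(6 + 17\right)} \left(-168\right) + 339 = \frac{-30 - 85 + 16}{6 \cdot 23} \left(-168\right) + 339 = \frac{1}{6} \cdot \frac{1}{23} \left(-99\right) \left(-168\right) + 339 = \left(- \frac{33}{46}\right) \left(-168\right) + 339 = \frac{2772}{23} + 339 = \frac{10569}{23}$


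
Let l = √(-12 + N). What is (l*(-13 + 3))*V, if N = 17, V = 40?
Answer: -400*√5 ≈ -894.43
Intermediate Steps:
l = √5 (l = √(-12 + 17) = √5 ≈ 2.2361)
(l*(-13 + 3))*V = (√5*(-13 + 3))*40 = (√5*(-10))*40 = -10*√5*40 = -400*√5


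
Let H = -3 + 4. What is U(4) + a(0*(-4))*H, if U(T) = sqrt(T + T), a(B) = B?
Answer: 2*sqrt(2) ≈ 2.8284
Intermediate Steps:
U(T) = sqrt(2)*sqrt(T) (U(T) = sqrt(2*T) = sqrt(2)*sqrt(T))
H = 1
U(4) + a(0*(-4))*H = sqrt(2)*sqrt(4) + (0*(-4))*1 = sqrt(2)*2 + 0*1 = 2*sqrt(2) + 0 = 2*sqrt(2)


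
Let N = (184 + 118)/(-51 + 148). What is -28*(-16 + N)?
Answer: 35000/97 ≈ 360.82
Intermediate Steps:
N = 302/97 ≈ 3.1134
-28*(-16 + N) = -28*(-16 + 302/97) = -28*(-1250/97) = 35000/97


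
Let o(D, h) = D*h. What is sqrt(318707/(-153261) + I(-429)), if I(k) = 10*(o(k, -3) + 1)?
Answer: sqrt(33609847347217)/51087 ≈ 113.48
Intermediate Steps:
I(k) = 10 - 30*k (I(k) = 10*(k*(-3) + 1) = 10*(-3*k + 1) = 10*(1 - 3*k) = 10 - 30*k)
sqrt(318707/(-153261) + I(-429)) = sqrt(318707/(-153261) + (10 - 30*(-429))) = sqrt(318707*(-1/153261) + (10 + 12870)) = sqrt(-318707/153261 + 12880) = sqrt(1973682973/153261) = sqrt(33609847347217)/51087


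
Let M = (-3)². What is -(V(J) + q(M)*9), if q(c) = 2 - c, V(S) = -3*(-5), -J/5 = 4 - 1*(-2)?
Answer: 48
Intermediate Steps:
M = 9
J = -30 (J = -5*(4 - 1*(-2)) = -5*(4 + 2) = -5*6 = -30)
V(S) = 15
-(V(J) + q(M)*9) = -(15 + (2 - 1*9)*9) = -(15 + (2 - 9)*9) = -(15 - 7*9) = -(15 - 63) = -1*(-48) = 48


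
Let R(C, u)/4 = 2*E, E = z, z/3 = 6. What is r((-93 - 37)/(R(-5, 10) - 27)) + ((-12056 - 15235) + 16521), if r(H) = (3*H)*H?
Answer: -290690/27 ≈ -10766.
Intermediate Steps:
z = 18 (z = 3*6 = 18)
E = 18
R(C, u) = 144 (R(C, u) = 4*(2*18) = 4*36 = 144)
r(H) = 3*H²
r((-93 - 37)/(R(-5, 10) - 27)) + ((-12056 - 15235) + 16521) = 3*((-93 - 37)/(144 - 27))² + ((-12056 - 15235) + 16521) = 3*(-130/117)² + (-27291 + 16521) = 3*(-130*1/117)² - 10770 = 3*(-10/9)² - 10770 = 3*(100/81) - 10770 = 100/27 - 10770 = -290690/27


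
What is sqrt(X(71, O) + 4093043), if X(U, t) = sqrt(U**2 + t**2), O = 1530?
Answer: sqrt(4093043 + sqrt(2345941)) ≈ 2023.5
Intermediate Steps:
sqrt(X(71, O) + 4093043) = sqrt(sqrt(71**2 + 1530**2) + 4093043) = sqrt(sqrt(5041 + 2340900) + 4093043) = sqrt(sqrt(2345941) + 4093043) = sqrt(4093043 + sqrt(2345941))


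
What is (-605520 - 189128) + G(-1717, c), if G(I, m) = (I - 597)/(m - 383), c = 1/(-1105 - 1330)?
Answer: -370543929049/466303 ≈ -7.9464e+5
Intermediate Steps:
c = -1/2435 (c = 1/(-2435) = -1/2435 ≈ -0.00041068)
G(I, m) = (-597 + I)/(-383 + m)
(-605520 - 189128) + G(-1717, c) = (-605520 - 189128) + (-597 - 1717)/(-383 - 1/2435) = -794648 - 2314/(-932606/2435) = -794648 - 2435/932606*(-2314) = -794648 + 2817295/466303 = -370543929049/466303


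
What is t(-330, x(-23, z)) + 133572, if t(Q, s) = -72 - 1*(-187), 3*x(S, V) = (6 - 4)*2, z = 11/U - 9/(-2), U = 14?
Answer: 133687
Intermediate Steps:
z = 37/7 (z = 11/14 - 9/(-2) = 11*(1/14) - 9*(-½) = 11/14 + 9/2 = 37/7 ≈ 5.2857)
x(S, V) = 4/3 (x(S, V) = ((6 - 4)*2)/3 = (2*2)/3 = (⅓)*4 = 4/3)
t(Q, s) = 115 (t(Q, s) = -72 + 187 = 115)
t(-330, x(-23, z)) + 133572 = 115 + 133572 = 133687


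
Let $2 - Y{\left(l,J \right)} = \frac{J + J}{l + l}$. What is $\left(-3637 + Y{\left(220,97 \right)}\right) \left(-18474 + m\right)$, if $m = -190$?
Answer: $\frac{3731852802}{55} \approx 6.7852 \cdot 10^{7}$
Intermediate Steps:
$Y{\left(l,J \right)} = 2 - \frac{J}{l}$ ($Y{\left(l,J \right)} = 2 - \frac{J + J}{l + l} = 2 - \frac{2 J}{2 l} = 2 - 2 J \frac{1}{2 l} = 2 - \frac{J}{l}$)
$\left(-3637 + Y{\left(220,97 \right)}\right) \left(-18474 + m\right) = \left(-3637 + \left(2 - \frac{97}{220}\right)\right) \left(-18474 - 190\right) = \left(-3637 + \left(2 - 97 \cdot \frac{1}{220}\right)\right) \left(-18664\right) = \left(-3637 + \left(2 - \frac{97}{220}\right)\right) \left(-18664\right) = \left(-3637 + \frac{343}{220}\right) \left(-18664\right) = \left(- \frac{799797}{220}\right) \left(-18664\right) = \frac{3731852802}{55}$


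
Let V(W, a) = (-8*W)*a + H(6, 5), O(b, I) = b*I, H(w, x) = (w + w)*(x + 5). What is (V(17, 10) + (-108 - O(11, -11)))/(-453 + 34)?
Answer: 1227/419 ≈ 2.9284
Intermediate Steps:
H(w, x) = 2*w*(5 + x) (H(w, x) = (2*w)*(5 + x) = 2*w*(5 + x))
O(b, I) = I*b
V(W, a) = 120 - 8*W*a (V(W, a) = (-8*W)*a + 2*6*(5 + 5) = -8*W*a + 2*6*10 = -8*W*a + 120 = 120 - 8*W*a)
(V(17, 10) + (-108 - O(11, -11)))/(-453 + 34) = ((120 - 8*17*10) + (-108 - (-11)*11))/(-453 + 34) = ((120 - 1360) + (-108 - 1*(-121)))/(-419) = (-1240 + (-108 + 121))*(-1/419) = (-1240 + 13)*(-1/419) = -1227*(-1/419) = 1227/419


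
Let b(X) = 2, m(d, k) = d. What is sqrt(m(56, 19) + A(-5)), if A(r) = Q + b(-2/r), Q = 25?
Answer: sqrt(83) ≈ 9.1104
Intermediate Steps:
A(r) = 27 (A(r) = 25 + 2 = 27)
sqrt(m(56, 19) + A(-5)) = sqrt(56 + 27) = sqrt(83)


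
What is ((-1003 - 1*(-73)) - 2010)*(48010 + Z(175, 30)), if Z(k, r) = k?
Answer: -141663900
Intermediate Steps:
((-1003 - 1*(-73)) - 2010)*(48010 + Z(175, 30)) = ((-1003 - 1*(-73)) - 2010)*(48010 + 175) = ((-1003 + 73) - 2010)*48185 = (-930 - 2010)*48185 = -2940*48185 = -141663900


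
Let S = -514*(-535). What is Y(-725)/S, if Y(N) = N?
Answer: -145/54998 ≈ -0.0026365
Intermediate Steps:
S = 274990
Y(-725)/S = -725/274990 = -725*1/274990 = -145/54998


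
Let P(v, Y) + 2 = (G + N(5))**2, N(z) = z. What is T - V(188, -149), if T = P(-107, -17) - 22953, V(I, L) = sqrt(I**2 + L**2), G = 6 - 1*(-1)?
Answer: -22811 - sqrt(57545) ≈ -23051.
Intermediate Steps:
G = 7 (G = 6 + 1 = 7)
P(v, Y) = 142 (P(v, Y) = -2 + (7 + 5)**2 = -2 + 12**2 = -2 + 144 = 142)
T = -22811 (T = 142 - 22953 = -22811)
T - V(188, -149) = -22811 - sqrt(188**2 + (-149)**2) = -22811 - sqrt(35344 + 22201) = -22811 - sqrt(57545)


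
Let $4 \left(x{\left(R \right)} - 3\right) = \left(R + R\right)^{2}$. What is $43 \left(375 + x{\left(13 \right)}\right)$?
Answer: $23521$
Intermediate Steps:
$x{\left(R \right)} = 3 + R^{2}$ ($x{\left(R \right)} = 3 + \frac{\left(R + R\right)^{2}}{4} = 3 + \frac{\left(2 R\right)^{2}}{4} = 3 + \frac{4 R^{2}}{4} = 3 + R^{2}$)
$43 \left(375 + x{\left(13 \right)}\right) = 43 \left(375 + \left(3 + 13^{2}\right)\right) = 43 \left(375 + \left(3 + 169\right)\right) = 43 \left(375 + 172\right) = 43 \cdot 547 = 23521$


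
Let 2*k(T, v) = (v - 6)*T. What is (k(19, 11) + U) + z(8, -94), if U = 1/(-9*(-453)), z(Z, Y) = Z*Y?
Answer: -5744491/8154 ≈ -704.50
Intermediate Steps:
k(T, v) = T*(-6 + v)/2 (k(T, v) = ((v - 6)*T)/2 = ((-6 + v)*T)/2 = (T*(-6 + v))/2 = T*(-6 + v)/2)
z(Z, Y) = Y*Z
U = 1/4077 ≈ 0.00024528
(k(19, 11) + U) + z(8, -94) = ((1/2)*19*(-6 + 11) + 1/4077) - 94*8 = ((1/2)*19*5 + 1/4077) - 752 = (95/2 + 1/4077) - 752 = 387317/8154 - 752 = -5744491/8154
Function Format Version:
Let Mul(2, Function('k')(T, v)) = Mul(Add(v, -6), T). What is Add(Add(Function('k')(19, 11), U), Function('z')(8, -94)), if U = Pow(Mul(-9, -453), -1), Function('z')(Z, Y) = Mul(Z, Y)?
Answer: Rational(-5744491, 8154) ≈ -704.50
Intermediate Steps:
Function('k')(T, v) = Mul(Rational(1, 2), T, Add(-6, v)) (Function('k')(T, v) = Mul(Rational(1, 2), Mul(Add(v, -6), T)) = Mul(Rational(1, 2), Mul(Add(-6, v), T)) = Mul(Rational(1, 2), Mul(T, Add(-6, v))) = Mul(Rational(1, 2), T, Add(-6, v)))
Function('z')(Z, Y) = Mul(Y, Z)
U = Rational(1, 4077) (U = Pow(4077, -1) = Rational(1, 4077) ≈ 0.00024528)
Add(Add(Function('k')(19, 11), U), Function('z')(8, -94)) = Add(Add(Mul(Rational(1, 2), 19, Add(-6, 11)), Rational(1, 4077)), Mul(-94, 8)) = Add(Add(Mul(Rational(1, 2), 19, 5), Rational(1, 4077)), -752) = Add(Add(Rational(95, 2), Rational(1, 4077)), -752) = Add(Rational(387317, 8154), -752) = Rational(-5744491, 8154)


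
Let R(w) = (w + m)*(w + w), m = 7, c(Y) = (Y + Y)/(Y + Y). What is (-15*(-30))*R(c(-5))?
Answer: 7200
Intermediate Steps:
c(Y) = 1 (c(Y) = (2*Y)/((2*Y)) = (2*Y)*(1/(2*Y)) = 1)
R(w) = 2*w*(7 + w) (R(w) = (w + 7)*(w + w) = (7 + w)*(2*w) = 2*w*(7 + w))
(-15*(-30))*R(c(-5)) = (-15*(-30))*(2*1*(7 + 1)) = 450*(2*1*8) = 450*16 = 7200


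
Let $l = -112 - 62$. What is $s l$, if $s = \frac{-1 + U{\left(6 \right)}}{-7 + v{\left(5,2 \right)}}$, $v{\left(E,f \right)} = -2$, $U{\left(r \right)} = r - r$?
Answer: $- \frac{58}{3} \approx -19.333$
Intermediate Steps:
$U{\left(r \right)} = 0$
$s = \frac{1}{9}$ ($s = \frac{-1 + 0}{-7 - 2} = - \frac{1}{-9} = \left(-1\right) \left(- \frac{1}{9}\right) = \frac{1}{9} \approx 0.11111$)
$l = -174$ ($l = -112 - 62 = -174$)
$s l = \frac{1}{9} \left(-174\right) = - \frac{58}{3}$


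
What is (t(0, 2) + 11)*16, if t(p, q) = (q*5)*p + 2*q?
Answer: 240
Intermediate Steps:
t(p, q) = 2*q + 5*p*q (t(p, q) = (5*q)*p + 2*q = 5*p*q + 2*q = 2*q + 5*p*q)
(t(0, 2) + 11)*16 = (2*(2 + 5*0) + 11)*16 = (2*(2 + 0) + 11)*16 = (2*2 + 11)*16 = (4 + 11)*16 = 15*16 = 240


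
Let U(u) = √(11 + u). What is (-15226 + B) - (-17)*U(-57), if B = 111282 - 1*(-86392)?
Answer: 182448 + 17*I*√46 ≈ 1.8245e+5 + 115.3*I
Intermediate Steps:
B = 197674 (B = 111282 + 86392 = 197674)
(-15226 + B) - (-17)*U(-57) = (-15226 + 197674) - (-17)*√(11 - 57) = 182448 - (-17)*√(-46) = 182448 - (-17)*I*√46 = 182448 + 17*I*√46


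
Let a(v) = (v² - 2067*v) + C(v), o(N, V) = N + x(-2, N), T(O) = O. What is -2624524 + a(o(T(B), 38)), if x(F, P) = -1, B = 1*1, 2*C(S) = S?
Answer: -2624524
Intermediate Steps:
C(S) = S/2
B = 1
o(N, V) = -1 + N (o(N, V) = N - 1 = -1 + N)
a(v) = v² - 4133*v/2 (a(v) = (v² - 2067*v) + v/2 = v² - 4133*v/2)
-2624524 + a(o(T(B), 38)) = -2624524 + (-1 + 1)*(-4133 + 2*(-1 + 1))/2 = -2624524 + (½)*0*(-4133 + 2*0) = -2624524 + (½)*0*(-4133 + 0) = -2624524 + (½)*0*(-4133) = -2624524 + 0 = -2624524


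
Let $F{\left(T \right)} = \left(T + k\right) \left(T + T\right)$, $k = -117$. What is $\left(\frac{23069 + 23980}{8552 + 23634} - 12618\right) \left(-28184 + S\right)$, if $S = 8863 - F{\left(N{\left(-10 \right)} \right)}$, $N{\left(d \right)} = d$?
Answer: $\frac{1268175032577}{4598} \approx 2.7581 \cdot 10^{8}$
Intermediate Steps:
$F{\left(T \right)} = 2 T \left(-117 + T\right)$ ($F{\left(T \right)} = \left(T - 117\right) \left(T + T\right) = \left(-117 + T\right) 2 T = 2 T \left(-117 + T\right)$)
$S = 6323$ ($S = 8863 - 2 \left(-10\right) \left(-117 - 10\right) = 8863 - 2 \left(-10\right) \left(-127\right) = 8863 - 2540 = 6323$)
$\left(\frac{23069 + 23980}{8552 + 23634} - 12618\right) \left(-28184 + S\right) = \left(\frac{23069 + 23980}{8552 + 23634} - 12618\right) \left(-28184 + 6323\right) = \left(\frac{47049}{32186} - 12618\right) \left(-21861\right) = \left(- \frac{406075899}{32186}\right) \left(-21861\right) = \frac{1268175032577}{4598}$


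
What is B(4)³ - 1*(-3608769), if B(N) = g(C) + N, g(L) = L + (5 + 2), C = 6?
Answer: 3613682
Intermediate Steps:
g(L) = 7 + L (g(L) = L + 7 = 7 + L)
B(N) = 13 + N (B(N) = (7 + 6) + N = 13 + N)
B(4)³ - 1*(-3608769) = (13 + 4)³ - 1*(-3608769) = 17³ + 3608769 = 4913 + 3608769 = 3613682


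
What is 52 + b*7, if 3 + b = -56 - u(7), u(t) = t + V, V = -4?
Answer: -382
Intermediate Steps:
u(t) = -4 + t (u(t) = t - 4 = -4 + t)
b = -62 (b = -3 + (-56 - (-4 + 7)) = -3 + (-56 - 1*3) = -3 + (-56 - 3) = -3 - 59 = -62)
52 + b*7 = 52 - 62*7 = 52 - 434 = -382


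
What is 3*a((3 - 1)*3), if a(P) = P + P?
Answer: 36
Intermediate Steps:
a(P) = 2*P
3*a((3 - 1)*3) = 3*(2*((3 - 1)*3)) = 3*(2*(2*3)) = 3*(2*6) = 3*12 = 36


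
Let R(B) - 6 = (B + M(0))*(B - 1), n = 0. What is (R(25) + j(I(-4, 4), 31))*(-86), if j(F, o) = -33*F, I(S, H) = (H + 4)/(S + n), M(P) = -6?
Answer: -45408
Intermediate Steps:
I(S, H) = (4 + H)/S (I(S, H) = (H + 4)/(S + 0) = (4 + H)/S)
R(B) = 6 + (-1 + B)*(-6 + B) (R(B) = 6 + (B - 6)*(B - 1) = 6 + (-6 + B)*(-1 + B) = 6 + (-1 + B)*(-6 + B))
(R(25) + j(I(-4, 4), 31))*(-86) = ((12 + 25² - 7*25) - 33*(4 + 4)/(-4))*(-86) = ((12 + 625 - 175) - (-33)*8/4)*(-86) = (462 - 33*(-2))*(-86) = (462 + 66)*(-86) = 528*(-86) = -45408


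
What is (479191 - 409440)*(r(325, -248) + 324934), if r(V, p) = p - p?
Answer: 22664471434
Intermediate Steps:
r(V, p) = 0
(479191 - 409440)*(r(325, -248) + 324934) = (479191 - 409440)*(0 + 324934) = 69751*324934 = 22664471434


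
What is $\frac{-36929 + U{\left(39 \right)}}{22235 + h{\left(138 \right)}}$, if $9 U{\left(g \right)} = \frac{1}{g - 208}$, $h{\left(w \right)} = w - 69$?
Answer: $- \frac{28084505}{16962192} \approx -1.6557$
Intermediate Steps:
$h{\left(w \right)} = -69 + w$
$U{\left(g \right)} = \frac{1}{9 \left(-208 + g\right)}$ ($U{\left(g \right)} = \frac{1}{9 \left(g - 208\right)} = \frac{1}{9 \left(-208 + g\right)}$)
$\frac{-36929 + U{\left(39 \right)}}{22235 + h{\left(138 \right)}} = \frac{-36929 + \frac{1}{9 \left(-208 + 39\right)}}{22235 + \left(-69 + 138\right)} = \frac{-36929 + \frac{1}{9 \left(-169\right)}}{22235 + 69} = \frac{-36929 + \frac{1}{9} \left(- \frac{1}{169}\right)}{22304} = \left(-36929 - \frac{1}{1521}\right) \frac{1}{22304} = \left(- \frac{56169010}{1521}\right) \frac{1}{22304} = - \frac{28084505}{16962192}$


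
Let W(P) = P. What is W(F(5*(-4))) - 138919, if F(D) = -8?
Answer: -138927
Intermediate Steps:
W(F(5*(-4))) - 138919 = -8 - 138919 = -138927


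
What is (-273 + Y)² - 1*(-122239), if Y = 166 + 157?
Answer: 124739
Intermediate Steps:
Y = 323
(-273 + Y)² - 1*(-122239) = (-273 + 323)² - 1*(-122239) = 50² + 122239 = 2500 + 122239 = 124739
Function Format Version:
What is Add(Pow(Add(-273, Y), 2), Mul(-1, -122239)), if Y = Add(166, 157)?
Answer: 124739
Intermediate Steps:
Y = 323
Add(Pow(Add(-273, Y), 2), Mul(-1, -122239)) = Add(Pow(Add(-273, 323), 2), Mul(-1, -122239)) = Add(Pow(50, 2), 122239) = Add(2500, 122239) = 124739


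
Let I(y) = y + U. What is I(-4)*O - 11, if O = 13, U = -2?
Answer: -89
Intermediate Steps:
I(y) = -2 + y (I(y) = y - 2 = -2 + y)
I(-4)*O - 11 = (-2 - 4)*13 - 11 = -6*13 - 11 = -78 - 11 = -89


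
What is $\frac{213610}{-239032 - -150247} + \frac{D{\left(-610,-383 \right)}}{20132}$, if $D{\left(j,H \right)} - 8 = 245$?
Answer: $- \frac{855586783}{357483924} \approx -2.3934$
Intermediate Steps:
$D{\left(j,H \right)} = 253$ ($D{\left(j,H \right)} = 8 + 245 = 253$)
$\frac{213610}{-239032 - -150247} + \frac{D{\left(-610,-383 \right)}}{20132} = \frac{213610}{-239032 - -150247} + \frac{253}{20132} = \frac{213610}{-239032 + 150247} + 253 \cdot \frac{1}{20132} = \frac{213610}{-88785} + \frac{253}{20132} = 213610 \left(- \frac{1}{88785}\right) + \frac{253}{20132} = - \frac{42722}{17757} + \frac{253}{20132} = - \frac{855586783}{357483924}$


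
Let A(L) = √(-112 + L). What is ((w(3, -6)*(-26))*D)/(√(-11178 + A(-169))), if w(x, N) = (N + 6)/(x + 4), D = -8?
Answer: 0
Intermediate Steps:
w(x, N) = (6 + N)/(4 + x)
((w(3, -6)*(-26))*D)/(√(-11178 + A(-169))) = ((((6 - 6)/(4 + 3))*(-26))*(-8))/(√(-11178 + √(-112 - 169))) = (((0/7)*(-26))*(-8))/(√(-11178 + √(-281))) = ((((⅐)*0)*(-26))*(-8))/(√(-11178 + I*√281)) = ((0*(-26))*(-8))/√(-11178 + I*√281) = (0*(-8))/√(-11178 + I*√281) = 0/√(-11178 + I*√281) = 0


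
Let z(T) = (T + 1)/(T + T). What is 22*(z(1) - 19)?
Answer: -396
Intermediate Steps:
z(T) = (1 + T)/(2*T) (z(T) = (1 + T)/((2*T)) = (1 + T)*(1/(2*T)) = (1 + T)/(2*T))
22*(z(1) - 19) = 22*((1/2)*(1 + 1)/1 - 19) = 22*((1/2)*1*2 - 19) = 22*(1 - 19) = 22*(-18) = -396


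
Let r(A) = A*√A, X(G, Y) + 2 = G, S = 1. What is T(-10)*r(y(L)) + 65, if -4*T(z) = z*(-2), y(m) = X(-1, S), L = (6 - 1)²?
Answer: 65 + 15*I*√3 ≈ 65.0 + 25.981*I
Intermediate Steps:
L = 25 (L = 5² = 25)
X(G, Y) = -2 + G
y(m) = -3 (y(m) = -2 - 1 = -3)
T(z) = z/2 (T(z) = -z*(-2)/4 = -(-1)*z/2 = z/2)
r(A) = A^(3/2)
T(-10)*r(y(L)) + 65 = ((½)*(-10))*(-3)^(3/2) + 65 = -(-15)*I*√3 + 65 = 15*I*√3 + 65 = 65 + 15*I*√3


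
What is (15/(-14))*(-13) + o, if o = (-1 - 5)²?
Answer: 699/14 ≈ 49.929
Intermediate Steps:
o = 36 (o = (-6)² = 36)
(15/(-14))*(-13) + o = (15/(-14))*(-13) + 36 = (15*(-1/14))*(-13) + 36 = -15/14*(-13) + 36 = 195/14 + 36 = 699/14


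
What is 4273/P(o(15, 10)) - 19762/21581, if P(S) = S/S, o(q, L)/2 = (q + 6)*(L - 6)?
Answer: 92195851/21581 ≈ 4272.1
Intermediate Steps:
o(q, L) = 2*(-6 + L)*(6 + q) (o(q, L) = 2*((q + 6)*(L - 6)) = 2*((6 + q)*(-6 + L)) = 2*((-6 + L)*(6 + q)) = 2*(-6 + L)*(6 + q))
P(S) = 1
4273/P(o(15, 10)) - 19762/21581 = 4273/1 - 19762/21581 = 4273*1 - 19762*1/21581 = 4273 - 19762/21581 = 92195851/21581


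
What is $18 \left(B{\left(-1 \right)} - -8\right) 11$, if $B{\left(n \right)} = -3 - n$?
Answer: $1188$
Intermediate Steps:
$18 \left(B{\left(-1 \right)} - -8\right) 11 = 18 \left(\left(-3 - -1\right) - -8\right) 11 = 18 \left(\left(-3 + 1\right) + 8\right) 11 = 18 \left(-2 + 8\right) 11 = 18 \cdot 6 \cdot 11 = 108 \cdot 11 = 1188$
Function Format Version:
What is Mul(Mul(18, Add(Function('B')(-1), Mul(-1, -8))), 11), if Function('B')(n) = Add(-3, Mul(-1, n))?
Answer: 1188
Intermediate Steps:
Mul(Mul(18, Add(Function('B')(-1), Mul(-1, -8))), 11) = Mul(Mul(18, Add(Add(-3, Mul(-1, -1)), Mul(-1, -8))), 11) = Mul(Mul(18, Add(Add(-3, 1), 8)), 11) = Mul(Mul(18, Add(-2, 8)), 11) = Mul(Mul(18, 6), 11) = Mul(108, 11) = 1188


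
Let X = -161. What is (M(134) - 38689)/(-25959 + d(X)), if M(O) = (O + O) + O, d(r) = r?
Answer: 38287/26120 ≈ 1.4658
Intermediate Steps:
M(O) = 3*O (M(O) = 2*O + O = 3*O)
(M(134) - 38689)/(-25959 + d(X)) = (3*134 - 38689)/(-25959 - 161) = (402 - 38689)/(-26120) = -38287*(-1/26120) = 38287/26120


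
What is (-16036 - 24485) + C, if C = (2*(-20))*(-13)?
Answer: -40001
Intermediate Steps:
C = 520 (C = -40*(-13) = 520)
(-16036 - 24485) + C = (-16036 - 24485) + 520 = -40521 + 520 = -40001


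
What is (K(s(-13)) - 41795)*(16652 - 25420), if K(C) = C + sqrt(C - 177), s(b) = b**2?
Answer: 364976768 - 17536*I*sqrt(2) ≈ 3.6498e+8 - 24800.0*I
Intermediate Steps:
K(C) = C + sqrt(-177 + C)
(K(s(-13)) - 41795)*(16652 - 25420) = (((-13)**2 + sqrt(-177 + (-13)**2)) - 41795)*(16652 - 25420) = ((169 + sqrt(-177 + 169)) - 41795)*(-8768) = ((169 + sqrt(-8)) - 41795)*(-8768) = ((169 + 2*I*sqrt(2)) - 41795)*(-8768) = (-41626 + 2*I*sqrt(2))*(-8768) = 364976768 - 17536*I*sqrt(2)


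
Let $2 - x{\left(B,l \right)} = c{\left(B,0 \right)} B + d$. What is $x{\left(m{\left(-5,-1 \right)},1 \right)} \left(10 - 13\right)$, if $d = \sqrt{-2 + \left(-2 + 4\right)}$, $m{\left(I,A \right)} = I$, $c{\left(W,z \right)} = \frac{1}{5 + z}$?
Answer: $-9$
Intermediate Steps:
$d = 0$ ($d = \sqrt{-2 + 2} = \sqrt{0} = 0$)
$x{\left(B,l \right)} = 2 - \frac{B}{5}$ ($x{\left(B,l \right)} = 2 - \left(\frac{B}{5 + 0} + 0\right) = 2 - \left(\frac{B}{5} + 0\right) = 2 - \frac{B}{5}$)
$x{\left(m{\left(-5,-1 \right)},1 \right)} \left(10 - 13\right) = \left(2 - -1\right) \left(10 - 13\right) = \left(2 + 1\right) \left(-3\right) = 3 \left(-3\right) = -9$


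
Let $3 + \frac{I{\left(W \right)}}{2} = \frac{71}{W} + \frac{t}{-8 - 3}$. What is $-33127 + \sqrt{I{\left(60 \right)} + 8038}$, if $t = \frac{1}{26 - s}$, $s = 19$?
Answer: $-33127 + \frac{\sqrt{42872045370}}{2310} \approx -33037.0$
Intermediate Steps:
$t = \frac{1}{7}$ ($t = \frac{1}{26 - 19} = \frac{1}{7} \approx 0.14286$)
$I{\left(W \right)} = - \frac{464}{77} + \frac{142}{W}$ ($I{\left(W \right)} = -6 + 2 \left(\frac{71}{W} + \frac{1}{7 \left(-8 - 3\right)}\right) = -6 + 2 \left(\frac{71}{W} + \frac{1}{7 \left(-11\right)}\right) = -6 + 2 \left(\frac{71}{W} + \frac{1}{7} \left(- \frac{1}{11}\right)\right) = -6 + 2 \left(\frac{71}{W} - \frac{1}{77}\right) = -6 + 2 \left(- \frac{1}{77} + \frac{71}{W}\right) = -6 - \left(\frac{2}{77} - \frac{142}{W}\right) = - \frac{464}{77} + \frac{142}{W}$)
$-33127 + \sqrt{I{\left(60 \right)} + 8038} = -33127 + \sqrt{\left(- \frac{464}{77} + \frac{142}{60}\right) + 8038} = -33127 + \sqrt{\left(- \frac{464}{77} + 142 \cdot \frac{1}{60}\right) + 8038} = -33127 + \sqrt{\left(- \frac{464}{77} + \frac{71}{30}\right) + 8038} = -33127 + \sqrt{- \frac{8453}{2310} + 8038} = -33127 + \sqrt{\frac{18559327}{2310}} = -33127 + \frac{\sqrt{42872045370}}{2310}$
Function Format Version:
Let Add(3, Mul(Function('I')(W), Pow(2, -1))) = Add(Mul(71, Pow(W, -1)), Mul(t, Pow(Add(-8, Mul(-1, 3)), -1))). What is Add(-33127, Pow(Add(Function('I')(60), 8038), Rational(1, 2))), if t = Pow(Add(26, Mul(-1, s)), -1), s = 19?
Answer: Add(-33127, Mul(Rational(1, 2310), Pow(42872045370, Rational(1, 2)))) ≈ -33037.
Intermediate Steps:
t = Rational(1, 7) (t = Pow(Add(26, Mul(-1, 19)), -1) = Pow(Add(26, -19), -1) = Pow(7, -1) = Rational(1, 7) ≈ 0.14286)
Function('I')(W) = Add(Rational(-464, 77), Mul(142, Pow(W, -1))) (Function('I')(W) = Add(-6, Mul(2, Add(Mul(71, Pow(W, -1)), Mul(Rational(1, 7), Pow(Add(-8, Mul(-1, 3)), -1))))) = Add(-6, Mul(2, Add(Mul(71, Pow(W, -1)), Mul(Rational(1, 7), Pow(Add(-8, -3), -1))))) = Add(-6, Mul(2, Add(Mul(71, Pow(W, -1)), Mul(Rational(1, 7), Pow(-11, -1))))) = Add(-6, Mul(2, Add(Mul(71, Pow(W, -1)), Mul(Rational(1, 7), Rational(-1, 11))))) = Add(-6, Mul(2, Add(Mul(71, Pow(W, -1)), Rational(-1, 77)))) = Add(-6, Mul(2, Add(Rational(-1, 77), Mul(71, Pow(W, -1))))) = Add(-6, Add(Rational(-2, 77), Mul(142, Pow(W, -1)))) = Add(Rational(-464, 77), Mul(142, Pow(W, -1))))
Add(-33127, Pow(Add(Function('I')(60), 8038), Rational(1, 2))) = Add(-33127, Pow(Add(Add(Rational(-464, 77), Mul(142, Pow(60, -1))), 8038), Rational(1, 2))) = Add(-33127, Pow(Add(Add(Rational(-464, 77), Mul(142, Rational(1, 60))), 8038), Rational(1, 2))) = Add(-33127, Pow(Add(Add(Rational(-464, 77), Rational(71, 30)), 8038), Rational(1, 2))) = Add(-33127, Pow(Add(Rational(-8453, 2310), 8038), Rational(1, 2))) = Add(-33127, Pow(Rational(18559327, 2310), Rational(1, 2))) = Add(-33127, Mul(Rational(1, 2310), Pow(42872045370, Rational(1, 2))))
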